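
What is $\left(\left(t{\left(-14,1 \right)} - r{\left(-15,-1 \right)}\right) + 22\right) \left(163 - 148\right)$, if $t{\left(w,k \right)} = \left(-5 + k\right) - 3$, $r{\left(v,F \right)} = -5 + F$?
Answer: $315$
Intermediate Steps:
$t{\left(w,k \right)} = -8 + k$
$\left(\left(t{\left(-14,1 \right)} - r{\left(-15,-1 \right)}\right) + 22\right) \left(163 - 148\right) = \left(\left(\left(-8 + 1\right) - \left(-5 - 1\right)\right) + 22\right) \left(163 - 148\right) = \left(\left(-7 - -6\right) + 22\right) 15 = \left(\left(-7 + 6\right) + 22\right) 15 = \left(-1 + 22\right) 15 = 21 \cdot 15 = 315$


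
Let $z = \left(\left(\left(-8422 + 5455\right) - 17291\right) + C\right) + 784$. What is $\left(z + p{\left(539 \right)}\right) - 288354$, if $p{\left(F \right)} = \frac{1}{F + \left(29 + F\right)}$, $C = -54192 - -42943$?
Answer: $- \frac{353218238}{1107} \approx -3.1908 \cdot 10^{5}$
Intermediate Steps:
$C = -11249$ ($C = -54192 + 42943 = -11249$)
$p{\left(F \right)} = \frac{1}{29 + 2 F}$
$z = -30723$ ($z = \left(\left(\left(-8422 + 5455\right) - 17291\right) - 11249\right) + 784 = \left(\left(-2967 - 17291\right) - 11249\right) + 784 = \left(-20258 - 11249\right) + 784 = -31507 + 784 = -30723$)
$\left(z + p{\left(539 \right)}\right) - 288354 = \left(-30723 + \frac{1}{29 + 2 \cdot 539}\right) - 288354 = \left(-30723 + \frac{1}{29 + 1078}\right) - 288354 = \left(-30723 + \frac{1}{1107}\right) - 288354 = - \frac{34010360}{1107} - 288354 = - \frac{353218238}{1107}$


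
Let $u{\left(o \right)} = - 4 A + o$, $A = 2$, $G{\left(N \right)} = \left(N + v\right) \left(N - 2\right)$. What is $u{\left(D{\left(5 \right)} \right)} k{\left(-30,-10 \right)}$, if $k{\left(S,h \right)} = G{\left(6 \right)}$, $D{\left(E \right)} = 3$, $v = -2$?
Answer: $-80$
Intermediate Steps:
$G{\left(N \right)} = \left(-2 + N\right)^{2}$ ($G{\left(N \right)} = \left(N - 2\right) \left(N - 2\right) = \left(-2 + N\right) \left(-2 + N\right) = \left(-2 + N\right)^{2}$)
$k{\left(S,h \right)} = 16$ ($k{\left(S,h \right)} = 4 + 6^{2} - 24 = 4 + 36 - 24 = 16$)
$u{\left(o \right)} = -8 + o$ ($u{\left(o \right)} = \left(-4\right) 2 + o = -8 + o$)
$u{\left(D{\left(5 \right)} \right)} k{\left(-30,-10 \right)} = \left(-8 + 3\right) 16 = \left(-5\right) 16 = -80$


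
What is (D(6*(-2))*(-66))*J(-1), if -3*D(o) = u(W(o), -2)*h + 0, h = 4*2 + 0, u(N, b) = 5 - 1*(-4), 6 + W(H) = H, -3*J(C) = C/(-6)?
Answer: -88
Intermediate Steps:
J(C) = C/18 (J(C) = -C/(3*(-6)) = -C*(-1)/(3*6) = -(-1)*C/18 = C/18)
W(H) = -6 + H
u(N, b) = 9 (u(N, b) = 5 + 4 = 9)
h = 8 (h = 8 + 0 = 8)
D(o) = -24 (D(o) = -(9*8 + 0)/3 = -(72 + 0)/3 = -⅓*72 = -24)
(D(6*(-2))*(-66))*J(-1) = (-24*(-66))*((1/18)*(-1)) = 1584*(-1/18) = -88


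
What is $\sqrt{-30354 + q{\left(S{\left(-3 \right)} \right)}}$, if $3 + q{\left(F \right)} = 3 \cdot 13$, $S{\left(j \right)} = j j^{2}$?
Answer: $i \sqrt{30318} \approx 174.12 i$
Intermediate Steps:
$S{\left(j \right)} = j^{3}$
$q{\left(F \right)} = 36$ ($q{\left(F \right)} = -3 + 3 \cdot 13 = -3 + 39 = 36$)
$\sqrt{-30354 + q{\left(S{\left(-3 \right)} \right)}} = \sqrt{-30354 + 36} = \sqrt{-30318} = i \sqrt{30318}$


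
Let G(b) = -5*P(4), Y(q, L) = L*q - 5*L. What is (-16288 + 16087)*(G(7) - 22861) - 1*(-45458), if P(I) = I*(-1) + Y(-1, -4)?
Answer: 4660619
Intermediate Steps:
Y(q, L) = -5*L + L*q
P(I) = 24 - I (P(I) = I*(-1) - 4*(-5 - 1) = -I - 4*(-6) = -I + 24 = 24 - I)
G(b) = -100 (G(b) = -5*(24 - 1*4) = -5*(24 - 4) = -5*20 = -100)
(-16288 + 16087)*(G(7) - 22861) - 1*(-45458) = (-16288 + 16087)*(-100 - 22861) - 1*(-45458) = -201*(-22961) + 45458 = 4615161 + 45458 = 4660619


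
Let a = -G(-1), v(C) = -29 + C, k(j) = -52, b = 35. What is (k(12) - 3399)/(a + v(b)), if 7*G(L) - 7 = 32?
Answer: -24157/3 ≈ -8052.3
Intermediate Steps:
G(L) = 39/7 (G(L) = 1 + (⅐)*32 = 1 + 32/7 = 39/7)
a = -39/7 (a = -1*39/7 = -39/7 ≈ -5.5714)
(k(12) - 3399)/(a + v(b)) = (-52 - 3399)/(-39/7 + (-29 + 35)) = -3451/(-39/7 + 6) = -3451/3/7 = -3451*7/3 = -24157/3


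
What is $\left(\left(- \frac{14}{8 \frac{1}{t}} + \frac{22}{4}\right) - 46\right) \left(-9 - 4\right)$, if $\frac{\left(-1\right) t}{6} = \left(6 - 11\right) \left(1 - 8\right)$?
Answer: $-4251$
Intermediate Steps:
$t = -210$ ($t = - 6 \left(6 - 11\right) \left(1 - 8\right) = - 6 \left(\left(-5\right) \left(-7\right)\right) = \left(-6\right) 35 = -210$)
$\left(\left(- \frac{14}{8 \frac{1}{t}} + \frac{22}{4}\right) - 46\right) \left(-9 - 4\right) = \left(\left(- \frac{14}{8 \frac{1}{-210}} + \frac{22}{4}\right) - 46\right) \left(-9 - 4\right) = \left(\left(- \frac{14}{8 \left(- \frac{1}{210}\right)} + 22 \cdot \frac{1}{4}\right) - 46\right) \left(-13\right) = \left(\left(- \frac{14}{- \frac{4}{105}} + \frac{11}{2}\right) - 46\right) \left(-13\right) = \left(\left(\left(-14\right) \left(- \frac{105}{4}\right) + \frac{11}{2}\right) - 46\right) \left(-13\right) = \left(\left(\frac{735}{2} + \frac{11}{2}\right) - 46\right) \left(-13\right) = \left(373 - 46\right) \left(-13\right) = 327 \left(-13\right) = -4251$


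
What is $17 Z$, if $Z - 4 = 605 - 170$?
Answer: $7463$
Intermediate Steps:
$Z = 439$ ($Z = 4 + \left(605 - 170\right) = 4 + 435 = 439$)
$17 Z = 17 \cdot 439 = 7463$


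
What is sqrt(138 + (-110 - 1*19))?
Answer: 3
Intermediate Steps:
sqrt(138 + (-110 - 1*19)) = sqrt(138 + (-110 - 19)) = sqrt(138 - 129) = sqrt(9) = 3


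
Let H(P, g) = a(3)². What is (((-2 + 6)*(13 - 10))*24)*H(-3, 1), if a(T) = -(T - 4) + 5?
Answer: 10368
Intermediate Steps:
a(T) = 9 - T (a(T) = -(-4 + T) + 5 = (4 - T) + 5 = 9 - T)
H(P, g) = 36 (H(P, g) = (9 - 1*3)² = (9 - 3)² = 6² = 36)
(((-2 + 6)*(13 - 10))*24)*H(-3, 1) = (((-2 + 6)*(13 - 10))*24)*36 = ((4*3)*24)*36 = (12*24)*36 = 288*36 = 10368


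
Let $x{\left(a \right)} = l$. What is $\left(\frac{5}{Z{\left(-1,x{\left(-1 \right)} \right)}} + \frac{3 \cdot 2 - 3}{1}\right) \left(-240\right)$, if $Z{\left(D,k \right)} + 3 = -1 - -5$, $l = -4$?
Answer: $-1920$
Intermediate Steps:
$x{\left(a \right)} = -4$
$Z{\left(D,k \right)} = 1$ ($Z{\left(D,k \right)} = -3 - -4 = -3 + \left(-1 + 5\right) = -3 + 4 = 1$)
$\left(\frac{5}{Z{\left(-1,x{\left(-1 \right)} \right)}} + \frac{3 \cdot 2 - 3}{1}\right) \left(-240\right) = \left(\frac{5}{1} + \frac{3 \cdot 2 - 3}{1}\right) \left(-240\right) = \left(5 \cdot 1 + \left(6 - 3\right) 1\right) \left(-240\right) = \left(5 + 3 \cdot 1\right) \left(-240\right) = \left(5 + 3\right) \left(-240\right) = 8 \left(-240\right) = -1920$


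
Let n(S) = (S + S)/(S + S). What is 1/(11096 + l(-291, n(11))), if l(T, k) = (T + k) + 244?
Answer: 1/11050 ≈ 9.0498e-5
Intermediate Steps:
n(S) = 1 (n(S) = (2*S)/((2*S)) = (2*S)*(1/(2*S)) = 1)
l(T, k) = 244 + T + k
1/(11096 + l(-291, n(11))) = 1/(11096 + (244 - 291 + 1)) = 1/(11096 - 46) = 1/11050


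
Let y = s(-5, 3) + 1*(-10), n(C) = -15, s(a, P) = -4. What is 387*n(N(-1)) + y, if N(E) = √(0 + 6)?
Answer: -5819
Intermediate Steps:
N(E) = √6
y = -14 (y = -4 + 1*(-10) = -4 - 10 = -14)
387*n(N(-1)) + y = 387*(-15) - 14 = -5805 - 14 = -5819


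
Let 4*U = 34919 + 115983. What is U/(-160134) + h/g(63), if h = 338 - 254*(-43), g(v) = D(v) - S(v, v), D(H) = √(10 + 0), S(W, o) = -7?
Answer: 215731463/106756 - 11260*√10/39 ≈ 1107.8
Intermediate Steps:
U = 75451/2 (U = (34919 + 115983)/4 = (¼)*150902 = 75451/2 ≈ 37726.)
D(H) = √10
g(v) = 7 + √10 (g(v) = √10 - 1*(-7) = √10 + 7 = 7 + √10)
h = 11260 (h = 338 + 10922 = 11260)
U/(-160134) + h/g(63) = (75451/2)/(-160134) + 11260/(7 + √10) = (75451/2)*(-1/160134) + 11260/(7 + √10) = -75451/320268 + 11260/(7 + √10)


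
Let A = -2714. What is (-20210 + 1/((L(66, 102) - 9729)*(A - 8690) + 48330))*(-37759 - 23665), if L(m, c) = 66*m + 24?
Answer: 37892056161712808/30524163 ≈ 1.2414e+9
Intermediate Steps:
L(m, c) = 24 + 66*m
(-20210 + 1/((L(66, 102) - 9729)*(A - 8690) + 48330))*(-37759 - 23665) = (-20210 + 1/(((24 + 66*66) - 9729)*(-2714 - 8690) + 48330))*(-37759 - 23665) = (-20210 + 1/(((24 + 4356) - 9729)*(-11404) + 48330))*(-61424) = (-20210 + 1/((4380 - 9729)*(-11404) + 48330))*(-61424) = (-20210 + 1/(-5349*(-11404) + 48330))*(-61424) = (-20210 + 1/(60999996 + 48330))*(-61424) = (-20210 + 1/61048326)*(-61424) = -1233786668459/61048326*(-61424) = 37892056161712808/30524163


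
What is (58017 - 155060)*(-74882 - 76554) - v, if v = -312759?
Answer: 14696116507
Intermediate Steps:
(58017 - 155060)*(-74882 - 76554) - v = (58017 - 155060)*(-74882 - 76554) - 1*(-312759) = -97043*(-151436) + 312759 = 14695803748 + 312759 = 14696116507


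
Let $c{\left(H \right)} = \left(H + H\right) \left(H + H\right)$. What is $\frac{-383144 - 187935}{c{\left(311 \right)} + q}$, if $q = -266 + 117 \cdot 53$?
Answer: $- \frac{571079}{392819} \approx -1.4538$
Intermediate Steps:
$q = 5935$ ($q = -266 + 6201 = 5935$)
$c{\left(H \right)} = 4 H^{2}$ ($c{\left(H \right)} = 2 H 2 H = 4 H^{2}$)
$\frac{-383144 - 187935}{c{\left(311 \right)} + q} = \frac{-383144 - 187935}{4 \cdot 311^{2} + 5935} = - \frac{571079}{4 \cdot 96721 + 5935} = - \frac{571079}{386884 + 5935} = - \frac{571079}{392819}$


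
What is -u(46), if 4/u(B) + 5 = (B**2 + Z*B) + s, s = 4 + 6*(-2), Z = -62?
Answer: 4/749 ≈ 0.0053405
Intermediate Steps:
s = -8 (s = 4 - 12 = -8)
u(B) = 4/(-13 + B**2 - 62*B) (u(B) = 4/(-5 + ((B**2 - 62*B) - 8)) = 4/(-5 + (-8 + B**2 - 62*B)) = 4/(-13 + B**2 - 62*B))
-u(46) = -4/(-13 + 46**2 - 62*46) = -4/(-13 + 2116 - 2852) = -4/(-749) = -4*(-1)/749 = -1*(-4/749) = 4/749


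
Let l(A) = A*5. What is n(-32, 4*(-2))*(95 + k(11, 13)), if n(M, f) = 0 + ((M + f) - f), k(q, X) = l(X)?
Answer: -5120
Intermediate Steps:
l(A) = 5*A
k(q, X) = 5*X
n(M, f) = M (n(M, f) = 0 + M = M)
n(-32, 4*(-2))*(95 + k(11, 13)) = -32*(95 + 5*13) = -32*(95 + 65) = -32*160 = -5120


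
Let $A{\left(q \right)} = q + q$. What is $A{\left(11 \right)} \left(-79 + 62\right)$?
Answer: $-374$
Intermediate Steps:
$A{\left(q \right)} = 2 q$
$A{\left(11 \right)} \left(-79 + 62\right) = 2 \cdot 11 \left(-79 + 62\right) = 22 \left(-17\right) = -374$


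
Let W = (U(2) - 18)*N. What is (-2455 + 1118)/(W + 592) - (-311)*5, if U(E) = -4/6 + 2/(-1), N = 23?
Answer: 77177/50 ≈ 1543.5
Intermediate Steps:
U(E) = -8/3 (U(E) = -4*⅙ + 2*(-1) = -⅔ - 2 = -8/3)
W = -1426/3 (W = (-8/3 - 18)*23 = -62/3*23 = -1426/3 ≈ -475.33)
(-2455 + 1118)/(W + 592) - (-311)*5 = (-2455 + 1118)/(-1426/3 + 592) - (-311)*5 = -1337/350/3 - 1*(-1555) = -1337*3/350 + 1555 = -573/50 + 1555 = 77177/50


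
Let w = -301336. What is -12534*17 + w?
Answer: -514414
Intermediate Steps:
-12534*17 + w = -12534*17 - 301336 = -213078 - 301336 = -514414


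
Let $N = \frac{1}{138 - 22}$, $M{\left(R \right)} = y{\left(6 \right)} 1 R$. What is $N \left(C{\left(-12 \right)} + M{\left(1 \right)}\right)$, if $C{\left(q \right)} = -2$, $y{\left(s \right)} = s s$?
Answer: $\frac{17}{58} \approx 0.2931$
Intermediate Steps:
$y{\left(s \right)} = s^{2}$
$M{\left(R \right)} = 36 R$ ($M{\left(R \right)} = 6^{2} \cdot 1 R = 36 \cdot 1 R = 36 R$)
$N = \frac{1}{116} \approx 0.0086207$
$N \left(C{\left(-12 \right)} + M{\left(1 \right)}\right) = \frac{-2 + 36 \cdot 1}{116} = \frac{-2 + 36}{116} = \frac{1}{116} \cdot 34 = \frac{17}{58}$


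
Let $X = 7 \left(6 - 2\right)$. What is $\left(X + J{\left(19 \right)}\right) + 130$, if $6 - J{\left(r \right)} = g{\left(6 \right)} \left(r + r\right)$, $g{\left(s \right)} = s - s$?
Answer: $164$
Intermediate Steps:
$g{\left(s \right)} = 0$
$X = 28$ ($X = 7 \cdot 4 = 28$)
$J{\left(r \right)} = 6$ ($J{\left(r \right)} = 6 - 0 \left(r + r\right) = 6 - 0 \cdot 2 r = 6 - 0 = 6 + 0 = 6$)
$\left(X + J{\left(19 \right)}\right) + 130 = \left(28 + 6\right) + 130 = 34 + 130 = 164$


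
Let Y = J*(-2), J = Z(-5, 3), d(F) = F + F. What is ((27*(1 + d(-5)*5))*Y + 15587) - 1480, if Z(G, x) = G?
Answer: 877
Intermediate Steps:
d(F) = 2*F
J = -5
Y = 10 (Y = -5*(-2) = 10)
((27*(1 + d(-5)*5))*Y + 15587) - 1480 = ((27*(1 + (2*(-5))*5))*10 + 15587) - 1480 = ((27*(1 - 10*5))*10 + 15587) - 1480 = ((27*(1 - 50))*10 + 15587) - 1480 = ((27*(-49))*10 + 15587) - 1480 = (-1323*10 + 15587) - 1480 = (-13230 + 15587) - 1480 = 2357 - 1480 = 877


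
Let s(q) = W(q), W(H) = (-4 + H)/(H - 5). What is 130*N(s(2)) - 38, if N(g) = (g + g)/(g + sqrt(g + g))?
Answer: -168 + 130*sqrt(3) ≈ 57.167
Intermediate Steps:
W(H) = (-4 + H)/(-5 + H)
s(q) = (-4 + q)/(-5 + q)
N(g) = 2*g/(g + sqrt(2)*sqrt(g)) (N(g) = (2*g)/(g + sqrt(2*g)) = (2*g)/(g + sqrt(2)*sqrt(g)) = 2*g/(g + sqrt(2)*sqrt(g)))
130*N(s(2)) - 38 = 130*(2*((-4 + 2)/(-5 + 2))/((-4 + 2)/(-5 + 2) + sqrt(2)*sqrt((-4 + 2)/(-5 + 2)))) - 38 = 130*(2*(-2/(-3))/(-2/(-3) + sqrt(2)*sqrt(-2/(-3)))) - 38 = 130*(2*(-1/3*(-2))/(-1/3*(-2) + sqrt(2)*sqrt(-1/3*(-2)))) - 38 = 130*(2*(2/3)/(2/3 + sqrt(2)*sqrt(2/3))) - 38 = 130*(2*(2/3)/(2/3 + sqrt(2)*(sqrt(6)/3))) - 38 = 130*(2*(2/3)/(2/3 + 2*sqrt(3)/3)) - 38 = 130*(4/(3*(2/3 + 2*sqrt(3)/3))) - 38 = 520/(3*(2/3 + 2*sqrt(3)/3)) - 38 = -38 + 520/(3*(2/3 + 2*sqrt(3)/3))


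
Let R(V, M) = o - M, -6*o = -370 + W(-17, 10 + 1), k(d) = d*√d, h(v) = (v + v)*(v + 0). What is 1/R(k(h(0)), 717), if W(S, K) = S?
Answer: -2/1305 ≈ -0.0015326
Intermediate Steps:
h(v) = 2*v² (h(v) = (2*v)*v = 2*v²)
k(d) = d^(3/2)
o = 129/2 (o = -(-370 - 17)/6 = -⅙*(-387) = 129/2 ≈ 64.500)
R(V, M) = 129/2 - M
1/R(k(h(0)), 717) = 1/(129/2 - 1*717) = 1/(129/2 - 717) = 1/(-1305/2) = -2/1305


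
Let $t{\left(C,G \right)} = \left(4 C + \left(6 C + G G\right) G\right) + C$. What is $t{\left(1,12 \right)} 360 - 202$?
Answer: $649598$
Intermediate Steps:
$t{\left(C,G \right)} = 5 C + G \left(G^{2} + 6 C\right)$ ($t{\left(C,G \right)} = \left(4 C + \left(6 C + G^{2}\right) G\right) + C = \left(4 C + \left(G^{2} + 6 C\right) G\right) + C = \left(4 C + G \left(G^{2} + 6 C\right)\right) + C = 5 C + G \left(G^{2} + 6 C\right)$)
$t{\left(1,12 \right)} 360 - 202 = \left(12^{3} + 5 \cdot 1 + 6 \cdot 1 \cdot 12\right) 360 - 202 = \left(1728 + 5 + 72\right) 360 - 202 = 1805 \cdot 360 - 202 = 649800 - 202 = 649598$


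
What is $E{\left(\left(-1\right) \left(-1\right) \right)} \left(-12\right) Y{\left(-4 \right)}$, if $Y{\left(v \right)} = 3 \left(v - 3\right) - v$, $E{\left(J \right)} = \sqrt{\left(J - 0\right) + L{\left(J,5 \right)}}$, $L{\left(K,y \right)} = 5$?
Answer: $204 \sqrt{6} \approx 499.7$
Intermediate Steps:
$E{\left(J \right)} = \sqrt{5 + J}$ ($E{\left(J \right)} = \sqrt{\left(J - 0\right) + 5} = \sqrt{\left(J + 0\right) + 5} = \sqrt{J + 5} = \sqrt{5 + J}$)
$Y{\left(v \right)} = -9 + 2 v$ ($Y{\left(v \right)} = 3 \left(-3 + v\right) - v = \left(-9 + 3 v\right) - v = -9 + 2 v$)
$E{\left(\left(-1\right) \left(-1\right) \right)} \left(-12\right) Y{\left(-4 \right)} = \sqrt{5 - -1} \left(-12\right) \left(-9 + 2 \left(-4\right)\right) = \sqrt{5 + 1} \left(-12\right) \left(-9 - 8\right) = \sqrt{6} \left(-12\right) \left(-17\right) = - 12 \sqrt{6} \left(-17\right) = 204 \sqrt{6}$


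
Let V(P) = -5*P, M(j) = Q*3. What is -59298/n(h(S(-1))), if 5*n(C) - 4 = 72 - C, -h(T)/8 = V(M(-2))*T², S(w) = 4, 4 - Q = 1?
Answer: 148245/2842 ≈ 52.162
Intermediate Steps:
Q = 3 (Q = 4 - 1*1 = 4 - 1 = 3)
M(j) = 9 (M(j) = 3*3 = 9)
h(T) = 360*T² (h(T) = -8*(-5*9)*T² = -(-360)*T² = 360*T²)
n(C) = 76/5 - C/5 (n(C) = ⅘ + (72 - C)/5 = ⅘ + (72/5 - C/5) = 76/5 - C/5)
-59298/n(h(S(-1))) = -59298/(76/5 - 72*4²) = -59298/(76/5 - 72*16) = -59298/(76/5 - ⅕*5760) = -59298/(76/5 - 1152) = -59298/(-5684/5) = -59298*(-5/5684) = 148245/2842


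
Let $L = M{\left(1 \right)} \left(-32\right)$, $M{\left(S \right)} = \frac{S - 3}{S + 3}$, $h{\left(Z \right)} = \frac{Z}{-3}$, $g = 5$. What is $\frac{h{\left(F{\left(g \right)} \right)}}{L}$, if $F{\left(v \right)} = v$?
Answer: $- \frac{5}{48} \approx -0.10417$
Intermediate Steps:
$h{\left(Z \right)} = - \frac{Z}{3}$ ($h{\left(Z \right)} = Z \left(- \frac{1}{3}\right) = - \frac{Z}{3}$)
$M{\left(S \right)} = \frac{-3 + S}{3 + S}$
$L = 16$ ($L = \frac{-3 + 1}{3 + 1} \left(-32\right) = \frac{1}{4} \left(-2\right) \left(-32\right) = \left(- \frac{1}{2}\right) \left(-32\right) = 16$)
$\frac{h{\left(F{\left(g \right)} \right)}}{L} = \frac{\left(- \frac{1}{3}\right) 5}{16} = \left(- \frac{5}{3}\right) \frac{1}{16} = - \frac{5}{48}$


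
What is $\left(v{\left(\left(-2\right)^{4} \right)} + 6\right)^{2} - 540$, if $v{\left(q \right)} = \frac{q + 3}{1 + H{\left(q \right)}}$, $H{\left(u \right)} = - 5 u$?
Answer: $- \frac{3163115}{6241} \approx -506.83$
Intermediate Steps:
$v{\left(q \right)} = \frac{3 + q}{1 - 5 q}$ ($v{\left(q \right)} = \frac{q + 3}{1 - 5 q} = \frac{3 + q}{1 - 5 q}$)
$\left(v{\left(\left(-2\right)^{4} \right)} + 6\right)^{2} - 540 = \left(\frac{-3 - \left(-2\right)^{4}}{-1 + 5 \left(-2\right)^{4}} + 6\right)^{2} - 540 = \left(\frac{-3 - 16}{-1 + 5 \cdot 16} + 6\right)^{2} - 540 = \left(\frac{-3 - 16}{-1 + 80} + 6\right)^{2} - 540 = \left(\frac{1}{79} \left(-19\right) + 6\right)^{2} - 540 = \left(- \frac{19}{79} + 6\right)^{2} - 540 = \left(\frac{455}{79}\right)^{2} - 540 = \frac{207025}{6241} - 540 = - \frac{3163115}{6241}$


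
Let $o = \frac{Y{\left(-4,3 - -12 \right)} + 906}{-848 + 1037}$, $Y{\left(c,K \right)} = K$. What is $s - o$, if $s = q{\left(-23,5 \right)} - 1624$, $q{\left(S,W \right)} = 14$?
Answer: $- \frac{101737}{63} \approx -1614.9$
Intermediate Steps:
$s = -1610$ ($s = 14 - 1624 = -1610$)
$o = \frac{307}{63}$ ($o = \frac{\left(3 - -12\right) + 906}{-848 + 1037} = \frac{\left(3 + 12\right) + 906}{189} = \left(15 + 906\right) \frac{1}{189} = 921 \cdot \frac{1}{189} = \frac{307}{63} \approx 4.873$)
$s - o = -1610 - \frac{307}{63} = - \frac{101737}{63}$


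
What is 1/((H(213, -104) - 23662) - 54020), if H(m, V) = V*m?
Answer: -1/99834 ≈ -1.0017e-5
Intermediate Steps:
1/((H(213, -104) - 23662) - 54020) = 1/((-104*213 - 23662) - 54020) = 1/((-22152 - 23662) - 54020) = 1/(-45814 - 54020) = 1/(-99834) = -1/99834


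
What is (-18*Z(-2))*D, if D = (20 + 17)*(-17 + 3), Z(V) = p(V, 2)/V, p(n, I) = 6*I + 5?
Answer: -79254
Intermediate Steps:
p(n, I) = 5 + 6*I
Z(V) = 17/V (Z(V) = (5 + 6*2)/V = (5 + 12)/V = 17/V)
D = -518 (D = 37*(-14) = -518)
(-18*Z(-2))*D = -306/(-2)*(-518) = -306*(-1)/2*(-518) = -18*(-17/2)*(-518) = 153*(-518) = -79254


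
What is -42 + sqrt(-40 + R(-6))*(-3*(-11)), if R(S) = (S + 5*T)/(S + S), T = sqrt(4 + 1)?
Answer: -42 + 11*I*sqrt(1422 + 15*sqrt(5))/2 ≈ -42.0 + 209.83*I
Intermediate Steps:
T = sqrt(5) ≈ 2.2361
R(S) = (S + 5*sqrt(5))/(2*S) (R(S) = (S + 5*sqrt(5))/(S + S) = (S + 5*sqrt(5))/((2*S)) = (S + 5*sqrt(5))*(1/(2*S)) = (S + 5*sqrt(5))/(2*S))
-42 + sqrt(-40 + R(-6))*(-3*(-11)) = -42 + sqrt(-40 + (1/2)*(-6 + 5*sqrt(5))/(-6))*(-3*(-11)) = -42 + sqrt(-40 + (1/2)*(-1/6)*(-6 + 5*sqrt(5)))*33 = -42 + sqrt(-40 + (1/2 - 5*sqrt(5)/12))*33 = -42 + sqrt(-79/2 - 5*sqrt(5)/12)*33 = -42 + 33*sqrt(-79/2 - 5*sqrt(5)/12)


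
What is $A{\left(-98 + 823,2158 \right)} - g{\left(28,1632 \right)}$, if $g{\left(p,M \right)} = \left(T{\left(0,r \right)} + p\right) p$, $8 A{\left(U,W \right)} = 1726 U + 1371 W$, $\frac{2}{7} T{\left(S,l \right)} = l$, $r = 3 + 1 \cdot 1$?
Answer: $525070$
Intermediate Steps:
$r = 4$ ($r = 3 + 1 = 4$)
$T{\left(S,l \right)} = \frac{7 l}{2}$
$A{\left(U,W \right)} = \frac{863 U}{4} + \frac{1371 W}{8}$ ($A{\left(U,W \right)} = \frac{1726 U + 1371 W}{8} = \frac{1371 W + 1726 U}{8} = \frac{863 U}{4} + \frac{1371 W}{8}$)
$g{\left(p,M \right)} = p \left(14 + p\right)$ ($g{\left(p,M \right)} = \left(\frac{7}{2} \cdot 4 + p\right) p = \left(14 + p\right) p = p \left(14 + p\right)$)
$A{\left(-98 + 823,2158 \right)} - g{\left(28,1632 \right)} = \left(\frac{863 \left(-98 + 823\right)}{4} + \frac{1371}{8} \cdot 2158\right) - 28 \left(14 + 28\right) = \left(\frac{863}{4} \cdot 725 + \frac{1479309}{4}\right) - 28 \cdot 42 = \left(\frac{625675}{4} + \frac{1479309}{4}\right) - 1176 = 526246 - 1176 = 525070$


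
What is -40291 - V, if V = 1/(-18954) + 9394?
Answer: -941729489/18954 ≈ -49685.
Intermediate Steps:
V = 178053875/18954 (V = -1/18954 + 9394 = 178053875/18954 ≈ 9394.0)
-40291 - V = -40291 - 1*178053875/18954 = -40291 - 178053875/18954 = -941729489/18954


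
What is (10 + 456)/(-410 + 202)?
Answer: -233/104 ≈ -2.2404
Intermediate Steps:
(10 + 456)/(-410 + 202) = 466/(-208) = 466*(-1/208) = -233/104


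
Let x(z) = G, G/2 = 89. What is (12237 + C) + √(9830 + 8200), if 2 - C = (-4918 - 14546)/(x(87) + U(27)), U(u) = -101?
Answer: 961867/77 + √18030 ≈ 12626.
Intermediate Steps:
G = 178 (G = 2*89 = 178)
x(z) = 178
C = 19618/77 (C = 2 - (-4918 - 14546)/(178 - 101) = 2 - (-19464)/77 = 2 - 1*(-19464/77) = 2 + 19464/77 = 19618/77 ≈ 254.78)
(12237 + C) + √(9830 + 8200) = (12237 + 19618/77) + √(9830 + 8200) = 961867/77 + √18030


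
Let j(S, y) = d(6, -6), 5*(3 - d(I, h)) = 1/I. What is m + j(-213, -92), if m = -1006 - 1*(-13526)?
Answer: 375689/30 ≈ 12523.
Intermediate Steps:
d(I, h) = 3 - 1/(5*I)
j(S, y) = 89/30 (j(S, y) = 3 - ⅕/6 = 3 - ⅕*⅙ = 3 - 1/30 = 89/30)
m = 12520 (m = -1006 + 13526 = 12520)
m + j(-213, -92) = 12520 + 89/30 = 375689/30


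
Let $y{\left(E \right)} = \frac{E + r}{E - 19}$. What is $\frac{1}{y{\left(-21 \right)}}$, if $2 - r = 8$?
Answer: $\frac{40}{27} \approx 1.4815$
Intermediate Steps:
$r = -6$ ($r = 2 - 8 = -6$)
$y{\left(E \right)} = \frac{-6 + E}{-19 + E}$ ($y{\left(E \right)} = \frac{E - 6}{E - 19} = \frac{-6 + E}{-19 + E}$)
$\frac{1}{y{\left(-21 \right)}} = \frac{1}{\frac{1}{-19 - 21} \left(-6 - 21\right)} = \frac{1}{\frac{1}{-40} \left(-27\right)} = \frac{1}{\left(- \frac{1}{40}\right) \left(-27\right)} = \frac{1}{\frac{27}{40}} = \frac{40}{27}$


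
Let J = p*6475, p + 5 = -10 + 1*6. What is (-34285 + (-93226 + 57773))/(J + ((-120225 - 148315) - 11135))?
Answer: 11623/56325 ≈ 0.20636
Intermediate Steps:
p = -9 (p = -5 + (-10 + 1*6) = -5 + (-10 + 6) = -5 - 4 = -9)
J = -58275 (J = -9*6475 = -58275)
(-34285 + (-93226 + 57773))/(J + ((-120225 - 148315) - 11135)) = (-34285 + (-93226 + 57773))/(-58275 + ((-120225 - 148315) - 11135)) = (-34285 - 35453)/(-58275 + (-268540 - 11135)) = -69738/(-58275 - 279675) = -69738/(-337950) = -69738*(-1/337950) = 11623/56325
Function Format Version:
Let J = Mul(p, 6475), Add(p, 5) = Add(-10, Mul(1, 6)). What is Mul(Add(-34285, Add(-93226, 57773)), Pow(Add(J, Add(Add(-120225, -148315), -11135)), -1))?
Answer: Rational(11623, 56325) ≈ 0.20636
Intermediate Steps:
p = -9 (p = Add(-5, Add(-10, Mul(1, 6))) = Add(-5, Add(-10, 6)) = Add(-5, -4) = -9)
J = -58275 (J = Mul(-9, 6475) = -58275)
Mul(Add(-34285, Add(-93226, 57773)), Pow(Add(J, Add(Add(-120225, -148315), -11135)), -1)) = Mul(Add(-34285, Add(-93226, 57773)), Pow(Add(-58275, Add(Add(-120225, -148315), -11135)), -1)) = Mul(Add(-34285, -35453), Pow(Add(-58275, Add(-268540, -11135)), -1)) = Mul(-69738, Pow(Add(-58275, -279675), -1)) = Mul(-69738, Pow(-337950, -1)) = Mul(-69738, Rational(-1, 337950)) = Rational(11623, 56325)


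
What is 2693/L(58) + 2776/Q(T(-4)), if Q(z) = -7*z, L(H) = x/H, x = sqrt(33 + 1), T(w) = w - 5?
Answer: 2776/63 + 78097*sqrt(34)/17 ≈ 26831.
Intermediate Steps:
T(w) = -5 + w
x = sqrt(34) ≈ 5.8309
L(H) = sqrt(34)/H
2693/L(58) + 2776/Q(T(-4)) = 2693/((sqrt(34)/58)) + 2776/((-7*(-5 - 4))) = 2693/((sqrt(34)*(1/58))) + 2776/((-7*(-9))) = 2693/((sqrt(34)/58)) + 2776/63 = 2693*(29*sqrt(34)/17) + 2776*(1/63) = 78097*sqrt(34)/17 + 2776/63 = 2776/63 + 78097*sqrt(34)/17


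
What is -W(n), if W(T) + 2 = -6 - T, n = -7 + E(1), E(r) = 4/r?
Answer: 5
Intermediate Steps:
n = -3 (n = -7 + 4/1 = -7 + 4*1 = -7 + 4 = -3)
W(T) = -8 - T (W(T) = -2 + (-6 - T) = -8 - T)
-W(n) = -(-8 - 1*(-3)) = -(-8 + 3) = -1*(-5) = 5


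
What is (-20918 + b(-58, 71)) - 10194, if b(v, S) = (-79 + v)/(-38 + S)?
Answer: -1026833/33 ≈ -31116.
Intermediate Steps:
b(v, S) = (-79 + v)/(-38 + S)
(-20918 + b(-58, 71)) - 10194 = (-20918 + (-79 - 58)/(-38 + 71)) - 10194 = (-20918 - 137/33) - 10194 = -690431/33 - 10194 = -1026833/33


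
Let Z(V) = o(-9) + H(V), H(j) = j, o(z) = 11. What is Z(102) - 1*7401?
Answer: -7288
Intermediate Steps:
Z(V) = 11 + V
Z(102) - 1*7401 = (11 + 102) - 1*7401 = 113 - 7401 = -7288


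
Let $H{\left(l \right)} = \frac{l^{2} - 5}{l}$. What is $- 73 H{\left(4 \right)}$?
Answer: $- \frac{803}{4} \approx -200.75$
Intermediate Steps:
$H{\left(l \right)} = \frac{-5 + l^{2}}{l}$ ($H{\left(l \right)} = \frac{l^{2} - 5}{l} = \frac{-5 + l^{2}}{l}$)
$- 73 H{\left(4 \right)} = - 73 \left(4 - \frac{5}{4}\right) = \left(-73\right) \frac{11}{4} = - \frac{803}{4}$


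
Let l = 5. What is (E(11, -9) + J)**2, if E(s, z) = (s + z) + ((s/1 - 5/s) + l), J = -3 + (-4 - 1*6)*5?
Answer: 152100/121 ≈ 1257.0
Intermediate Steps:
J = -53 (J = -3 + (-4 - 6)*5 = -3 - 10*5 = -3 - 50 = -53)
E(s, z) = 5 + z - 5/s + 2*s (E(s, z) = (s + z) + ((s/1 - 5/s) + 5) = (s + z) + ((s*1 - 5/s) + 5) = (s + z) + ((s - 5/s) + 5) = (s + z) + (5 + s - 5/s) = 5 + z - 5/s + 2*s)
(E(11, -9) + J)**2 = ((5 - 9 - 5/11 + 2*11) - 53)**2 = ((5 - 9 - 5*1/11 + 22) - 53)**2 = ((5 - 9 - 5/11 + 22) - 53)**2 = (193/11 - 53)**2 = (-390/11)**2 = 152100/121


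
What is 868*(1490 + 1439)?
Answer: 2542372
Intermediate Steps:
868*(1490 + 1439) = 868*2929 = 2542372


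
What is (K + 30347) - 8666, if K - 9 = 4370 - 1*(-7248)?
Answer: 33308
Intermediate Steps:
K = 11627 (K = 9 + (4370 - 1*(-7248)) = 9 + (4370 + 7248) = 9 + 11618 = 11627)
(K + 30347) - 8666 = (11627 + 30347) - 8666 = 41974 - 8666 = 33308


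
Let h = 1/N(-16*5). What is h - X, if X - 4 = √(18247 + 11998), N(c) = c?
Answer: -321/80 - √30245 ≈ -177.92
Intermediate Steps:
h = -1/80 (h = 1/(-16*5) = 1/(-80) = -1/80 ≈ -0.012500)
X = 4 + √30245 (X = 4 + √(18247 + 11998) = 4 + √30245 ≈ 177.91)
h - X = -1/80 - (4 + √30245) = -1/80 + (-4 - √30245) = -321/80 - √30245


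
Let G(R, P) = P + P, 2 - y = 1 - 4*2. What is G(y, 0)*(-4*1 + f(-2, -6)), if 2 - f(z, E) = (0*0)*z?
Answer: 0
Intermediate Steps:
y = 9 (y = 2 - (1 - 4*2) = 2 - (1 - 8) = 2 - 1*(-7) = 2 + 7 = 9)
f(z, E) = 2 (f(z, E) = 2 - 0*0*z = 2 - 0*z = 2 - 1*0 = 2 + 0 = 2)
G(R, P) = 2*P
G(y, 0)*(-4*1 + f(-2, -6)) = (2*0)*(-4*1 + 2) = 0*(-4 + 2) = 0*(-2) = 0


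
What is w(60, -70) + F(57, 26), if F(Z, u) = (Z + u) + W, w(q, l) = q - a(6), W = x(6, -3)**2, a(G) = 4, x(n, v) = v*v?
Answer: 220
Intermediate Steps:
x(n, v) = v**2
W = 81 (W = ((-3)**2)**2 = 9**2 = 81)
w(q, l) = -4 + q (w(q, l) = q - 1*4 = q - 4 = -4 + q)
F(Z, u) = 81 + Z + u (F(Z, u) = (Z + u) + 81 = 81 + Z + u)
w(60, -70) + F(57, 26) = (-4 + 60) + (81 + 57 + 26) = 56 + 164 = 220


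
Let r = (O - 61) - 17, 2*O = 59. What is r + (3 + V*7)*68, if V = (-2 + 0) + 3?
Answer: 1263/2 ≈ 631.50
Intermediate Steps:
O = 59/2 (O = (1/2)*59 = 59/2 ≈ 29.500)
r = -97/2 (r = (59/2 - 61) - 17 = -63/2 - 17 = -97/2 ≈ -48.500)
V = 1 (V = -2 + 3 = 1)
r + (3 + V*7)*68 = -97/2 + (3 + 1*7)*68 = -97/2 + (3 + 7)*68 = -97/2 + 10*68 = -97/2 + 680 = 1263/2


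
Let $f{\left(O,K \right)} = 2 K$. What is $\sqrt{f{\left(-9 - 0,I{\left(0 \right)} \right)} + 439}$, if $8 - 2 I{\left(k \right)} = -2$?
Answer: $\sqrt{449} \approx 21.19$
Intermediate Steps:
$I{\left(k \right)} = 5$ ($I{\left(k \right)} = 4 - -1 = 4 + 1 = 5$)
$\sqrt{f{\left(-9 - 0,I{\left(0 \right)} \right)} + 439} = \sqrt{2 \cdot 5 + 439} = \sqrt{10 + 439} = \sqrt{449}$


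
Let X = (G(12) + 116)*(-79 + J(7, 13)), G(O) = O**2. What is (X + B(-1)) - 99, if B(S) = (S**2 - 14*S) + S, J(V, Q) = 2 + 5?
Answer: -18805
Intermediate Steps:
J(V, Q) = 7
B(S) = S**2 - 13*S
X = -18720 (X = (12**2 + 116)*(-79 + 7) = (144 + 116)*(-72) = 260*(-72) = -18720)
(X + B(-1)) - 99 = (-18720 - (-13 - 1)) - 99 = (-18720 - 1*(-14)) - 99 = (-18720 + 14) - 99 = -18706 - 99 = -18805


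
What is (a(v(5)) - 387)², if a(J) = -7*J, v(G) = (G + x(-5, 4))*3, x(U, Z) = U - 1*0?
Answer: 149769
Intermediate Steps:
x(U, Z) = U (x(U, Z) = U + 0 = U)
v(G) = -15 + 3*G (v(G) = (G - 5)*3 = (-5 + G)*3 = -15 + 3*G)
(a(v(5)) - 387)² = (-7*(-15 + 3*5) - 387)² = (-7*(-15 + 15) - 387)² = (-7*0 - 387)² = (0 - 387)² = (-387)² = 149769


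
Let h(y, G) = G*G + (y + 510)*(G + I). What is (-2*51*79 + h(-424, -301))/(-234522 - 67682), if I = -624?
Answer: -2993/302204 ≈ -0.0099039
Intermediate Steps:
h(y, G) = G² + (-624 + G)*(510 + y) (h(y, G) = G*G + (y + 510)*(G - 624) = G² + (510 + y)*(-624 + G) = G² + (-624 + G)*(510 + y))
(-2*51*79 + h(-424, -301))/(-234522 - 67682) = (-2*51*79 + (-318240 + (-301)² - 624*(-424) + 510*(-301) - 301*(-424)))/(-234522 - 67682) = (-102*79 + (-318240 + 90601 + 264576 - 153510 + 127624))/(-302204) = (-8058 + 11051)*(-1/302204) = 2993*(-1/302204) = -2993/302204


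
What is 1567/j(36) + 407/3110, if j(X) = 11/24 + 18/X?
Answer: 116970241/71530 ≈ 1635.3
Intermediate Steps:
j(X) = 11/24 + 18/X (j(X) = 11*(1/24) + 18/X = 11/24 + 18/X)
1567/j(36) + 407/3110 = 1567/(11/24 + 18/36) + 407/3110 = 1567/(11/24 + 18*(1/36)) + 407*(1/3110) = 1567/(11/24 + ½) + 407/3110 = 1567/(23/24) + 407/3110 = 1567*(24/23) + 407/3110 = 37608/23 + 407/3110 = 116970241/71530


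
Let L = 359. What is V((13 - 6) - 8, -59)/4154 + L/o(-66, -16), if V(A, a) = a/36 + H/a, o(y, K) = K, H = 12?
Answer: -395944259/17646192 ≈ -22.438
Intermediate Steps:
V(A, a) = 12/a + a/36 (V(A, a) = a/36 + 12/a = 12/a + a/36)
V((13 - 6) - 8, -59)/4154 + L/o(-66, -16) = (12/(-59) + (1/36)*(-59))/4154 + 359/(-16) = (12*(-1/59) - 59/36)*(1/4154) + 359*(-1/16) = (-12/59 - 59/36)*(1/4154) - 359/16 = -3913/2124*1/4154 - 359/16 = -3913/8823096 - 359/16 = -395944259/17646192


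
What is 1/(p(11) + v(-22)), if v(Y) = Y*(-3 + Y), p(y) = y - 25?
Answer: 1/536 ≈ 0.0018657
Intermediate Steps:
p(y) = -25 + y
1/(p(11) + v(-22)) = 1/((-25 + 11) - 22*(-3 - 22)) = 1/(-14 - 22*(-25)) = 1/(-14 + 550) = 1/536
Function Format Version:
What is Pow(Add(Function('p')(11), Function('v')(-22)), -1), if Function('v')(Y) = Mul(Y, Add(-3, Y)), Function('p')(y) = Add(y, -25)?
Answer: Rational(1, 536) ≈ 0.0018657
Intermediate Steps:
Function('p')(y) = Add(-25, y)
Pow(Add(Function('p')(11), Function('v')(-22)), -1) = Pow(Add(Add(-25, 11), Mul(-22, Add(-3, -22))), -1) = Pow(Add(-14, Mul(-22, -25)), -1) = Pow(Add(-14, 550), -1) = Pow(536, -1) = Rational(1, 536)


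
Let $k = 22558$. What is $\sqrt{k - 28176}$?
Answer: $53 i \sqrt{2} \approx 74.953 i$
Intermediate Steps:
$\sqrt{k - 28176} = \sqrt{22558 - 28176} = \sqrt{-5618} = 53 i \sqrt{2}$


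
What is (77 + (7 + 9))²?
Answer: 8649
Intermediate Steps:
(77 + (7 + 9))² = (77 + 16)² = 93² = 8649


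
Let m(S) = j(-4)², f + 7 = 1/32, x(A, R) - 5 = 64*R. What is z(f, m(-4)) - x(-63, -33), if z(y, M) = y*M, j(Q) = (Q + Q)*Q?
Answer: -5029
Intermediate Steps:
x(A, R) = 5 + 64*R
f = -223/32 (f = -7 + 1/32 = -223/32 ≈ -6.9688)
j(Q) = 2*Q² (j(Q) = (2*Q)*Q = 2*Q²)
m(S) = 1024 (m(S) = (2*(-4)²)² = (2*16)² = 32² = 1024)
z(y, M) = M*y
z(f, m(-4)) - x(-63, -33) = 1024*(-223/32) - (5 + 64*(-33)) = -7136 - (5 - 2112) = -7136 - 1*(-2107) = -7136 + 2107 = -5029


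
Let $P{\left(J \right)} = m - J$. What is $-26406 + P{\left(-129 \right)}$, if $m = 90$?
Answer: $-26187$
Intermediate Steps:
$P{\left(J \right)} = 90 - J$
$-26406 + P{\left(-129 \right)} = -26406 + \left(90 - -129\right) = -26406 + \left(90 + 129\right) = -26406 + 219 = -26187$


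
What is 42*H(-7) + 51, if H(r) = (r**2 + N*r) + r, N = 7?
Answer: -243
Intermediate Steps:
H(r) = r**2 + 8*r (H(r) = (r**2 + 7*r) + r = r**2 + 8*r)
42*H(-7) + 51 = 42*(-7*(8 - 7)) + 51 = 42*(-7*1) + 51 = 42*(-7) + 51 = -294 + 51 = -243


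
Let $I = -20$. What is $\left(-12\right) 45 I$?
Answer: $10800$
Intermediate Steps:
$\left(-12\right) 45 I = \left(-12\right) 45 \left(-20\right) = \left(-540\right) \left(-20\right) = 10800$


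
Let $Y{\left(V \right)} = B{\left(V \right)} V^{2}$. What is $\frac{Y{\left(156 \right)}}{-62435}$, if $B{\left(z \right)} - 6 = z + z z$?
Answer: $- \frac{596183328}{62435} \approx -9548.9$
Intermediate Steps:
$B{\left(z \right)} = 6 + z + z^{2}$ ($B{\left(z \right)} = 6 + \left(z + z z\right) = 6 + \left(z + z^{2}\right) = 6 + z + z^{2}$)
$Y{\left(V \right)} = V^{2} \left(6 + V + V^{2}\right)$ ($Y{\left(V \right)} = \left(6 + V + V^{2}\right) V^{2} = V^{2} \left(6 + V + V^{2}\right)$)
$\frac{Y{\left(156 \right)}}{-62435} = \frac{156^{2} \left(6 + 156 + 156^{2}\right)}{-62435} = 24336 \left(6 + 156 + 24336\right) \left(- \frac{1}{62435}\right) = 24336 \cdot 24498 \left(- \frac{1}{62435}\right) = 596183328 \left(- \frac{1}{62435}\right) = - \frac{596183328}{62435}$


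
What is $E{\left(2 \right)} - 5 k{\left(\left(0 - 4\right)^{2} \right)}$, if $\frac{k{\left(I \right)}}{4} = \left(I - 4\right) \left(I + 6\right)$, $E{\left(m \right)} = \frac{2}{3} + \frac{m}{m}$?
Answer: $- \frac{15835}{3} \approx -5278.3$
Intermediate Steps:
$E{\left(m \right)} = \frac{5}{3}$ ($E{\left(m \right)} = 2 \cdot \frac{1}{3} + 1 = \frac{2}{3} + 1 = \frac{5}{3}$)
$k{\left(I \right)} = 4 \left(-4 + I\right) \left(6 + I\right)$ ($k{\left(I \right)} = 4 \left(I - 4\right) \left(I + 6\right) = 4 \left(-4 + I\right) \left(6 + I\right)$)
$E{\left(2 \right)} - 5 k{\left(\left(0 - 4\right)^{2} \right)} = \frac{5}{3} - 5 \left(-96 + 4 \left(\left(0 - 4\right)^{2}\right)^{2} + 8 \left(0 - 4\right)^{2}\right) = \frac{5}{3} - 5 \left(-96 + 4 \left(\left(-4\right)^{2}\right)^{2} + 8 \left(-4\right)^{2}\right) = \frac{5}{3} - 5 \left(-96 + 4 \cdot 16^{2} + 8 \cdot 16\right) = \frac{5}{3} - 5 \left(-96 + 4 \cdot 256 + 128\right) = \frac{5}{3} - 5 \left(-96 + 1024 + 128\right) = \frac{5}{3} - 5280 = - \frac{15835}{3}$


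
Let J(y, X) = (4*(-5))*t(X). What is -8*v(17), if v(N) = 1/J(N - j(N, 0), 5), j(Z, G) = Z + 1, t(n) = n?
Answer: 2/25 ≈ 0.080000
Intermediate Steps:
j(Z, G) = 1 + Z
J(y, X) = -20*X (J(y, X) = (4*(-5))*X = -20*X)
v(N) = -1/100 (v(N) = 1/(-20*5) = 1/(-100) = -1/100)
-8*v(17) = -8*(-1/100) = 2/25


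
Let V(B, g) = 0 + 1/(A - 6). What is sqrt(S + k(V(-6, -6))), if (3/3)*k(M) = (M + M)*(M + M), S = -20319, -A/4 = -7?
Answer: I*sqrt(2458598)/11 ≈ 142.54*I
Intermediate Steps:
A = 28 (A = -4*(-7) = 28)
V(B, g) = 1/22 (V(B, g) = 0 + 1/(28 - 6) = 0 + 1/22 = 1/22)
k(M) = 4*M**2 (k(M) = (M + M)*(M + M) = (2*M)*(2*M) = 4*M**2)
sqrt(S + k(V(-6, -6))) = sqrt(-20319 + 4*(1/22)**2) = sqrt(-20319 + 4*(1/484)) = sqrt(-20319 + 1/121) = sqrt(-2458598/121) = I*sqrt(2458598)/11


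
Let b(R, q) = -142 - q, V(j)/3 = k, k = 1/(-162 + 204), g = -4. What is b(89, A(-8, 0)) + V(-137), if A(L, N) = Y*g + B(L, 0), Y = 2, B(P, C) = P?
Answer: -1763/14 ≈ -125.93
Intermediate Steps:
k = 1/42 ≈ 0.023810
V(j) = 1/14 (V(j) = 3*(1/42) = 1/14)
A(L, N) = -8 + L (A(L, N) = 2*(-4) + L = -8 + L)
b(89, A(-8, 0)) + V(-137) = (-142 - (-8 - 8)) + 1/14 = (-142 - 1*(-16)) + 1/14 = (-142 + 16) + 1/14 = -126 + 1/14 = -1763/14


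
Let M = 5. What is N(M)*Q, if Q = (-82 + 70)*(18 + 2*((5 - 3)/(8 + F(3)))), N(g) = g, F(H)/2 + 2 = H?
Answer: -1104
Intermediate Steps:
F(H) = -4 + 2*H
Q = -1104/5 (Q = (-82 + 70)*(18 + 2*((5 - 3)/(8 + (-4 + 2*3)))) = -12*(18 + 2*(2/(8 + (-4 + 6)))) = -12*(18 + 2*(2/(8 + 2))) = -12*(18 + 2*(2/10)) = -12*(18 + 2*(2*(⅒))) = -12*(18 + 2*(⅕)) = -12*(18 + ⅖) = -12*92/5 = -1104/5 ≈ -220.80)
N(M)*Q = 5*(-1104/5) = -1104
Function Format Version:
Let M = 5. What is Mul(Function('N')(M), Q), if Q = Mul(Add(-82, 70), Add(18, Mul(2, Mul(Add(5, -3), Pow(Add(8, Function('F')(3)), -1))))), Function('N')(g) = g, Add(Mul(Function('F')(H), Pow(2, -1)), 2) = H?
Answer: -1104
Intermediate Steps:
Function('F')(H) = Add(-4, Mul(2, H))
Q = Rational(-1104, 5) (Q = Mul(Add(-82, 70), Add(18, Mul(2, Mul(Add(5, -3), Pow(Add(8, Add(-4, Mul(2, 3))), -1))))) = Mul(-12, Add(18, Mul(2, Mul(2, Pow(Add(8, Add(-4, 6)), -1))))) = Mul(-12, Add(18, Mul(2, Mul(2, Pow(Add(8, 2), -1))))) = Mul(-12, Add(18, Mul(2, Mul(2, Pow(10, -1))))) = Mul(-12, Add(18, Mul(2, Mul(2, Rational(1, 10))))) = Mul(-12, Add(18, Mul(2, Rational(1, 5)))) = Mul(-12, Add(18, Rational(2, 5))) = Mul(-12, Rational(92, 5)) = Rational(-1104, 5) ≈ -220.80)
Mul(Function('N')(M), Q) = Mul(5, Rational(-1104, 5)) = -1104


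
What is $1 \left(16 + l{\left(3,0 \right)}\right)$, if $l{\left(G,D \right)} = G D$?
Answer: $16$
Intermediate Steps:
$l{\left(G,D \right)} = D G$
$1 \left(16 + l{\left(3,0 \right)}\right) = 1 \left(16 + 0 \cdot 3\right) = 1 \left(16 + 0\right) = 1 \cdot 16 = 16$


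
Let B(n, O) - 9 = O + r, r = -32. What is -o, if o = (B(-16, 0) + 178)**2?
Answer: -24025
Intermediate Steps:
B(n, O) = -23 + O (B(n, O) = 9 + (O - 32) = 9 + (-32 + O) = -23 + O)
o = 24025 (o = ((-23 + 0) + 178)**2 = (-23 + 178)**2 = 155**2 = 24025)
-o = -1*24025 = -24025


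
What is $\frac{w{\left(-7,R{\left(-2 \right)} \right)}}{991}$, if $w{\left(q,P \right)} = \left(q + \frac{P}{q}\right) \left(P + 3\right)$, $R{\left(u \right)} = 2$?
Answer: $- \frac{255}{6937} \approx -0.036759$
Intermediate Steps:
$w{\left(q,P \right)} = \left(3 + P\right) \left(q + \frac{P}{q}\right)$ ($w{\left(q,P \right)} = \left(q + \frac{P}{q}\right) \left(3 + P\right) = \left(3 + P\right) \left(q + \frac{P}{q}\right)$)
$\frac{w{\left(-7,R{\left(-2 \right)} \right)}}{991} = \frac{\frac{1}{-7} \left(2^{2} + 3 \cdot 2 + \left(-7\right)^{2} \left(3 + 2\right)\right)}{991} = - \frac{4 + 6 + 49 \cdot 5}{7} \cdot \frac{1}{991} = - \frac{4 + 6 + 245}{7} \cdot \frac{1}{991} = \left(- \frac{1}{7}\right) 255 \cdot \frac{1}{991} = \left(- \frac{255}{7}\right) \frac{1}{991} = - \frac{255}{6937}$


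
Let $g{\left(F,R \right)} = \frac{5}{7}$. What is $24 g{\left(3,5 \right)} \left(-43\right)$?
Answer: $- \frac{5160}{7} \approx -737.14$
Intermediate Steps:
$g{\left(F,R \right)} = \frac{5}{7}$ ($g{\left(F,R \right)} = 5 \cdot \frac{1}{7} = \frac{5}{7}$)
$24 g{\left(3,5 \right)} \left(-43\right) = 24 \cdot \frac{5}{7} \left(-43\right) = \frac{120}{7} \left(-43\right) = - \frac{5160}{7}$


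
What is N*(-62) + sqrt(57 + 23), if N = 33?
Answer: -2046 + 4*sqrt(5) ≈ -2037.1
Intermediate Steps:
N*(-62) + sqrt(57 + 23) = 33*(-62) + sqrt(57 + 23) = -2046 + sqrt(80) = -2046 + 4*sqrt(5)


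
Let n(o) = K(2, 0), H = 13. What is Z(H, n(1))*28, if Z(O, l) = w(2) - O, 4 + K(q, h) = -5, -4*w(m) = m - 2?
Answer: -364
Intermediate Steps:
w(m) = ½ - m/4 (w(m) = -(m - 2)/4 = -(-2 + m)/4 = ½ - m/4)
K(q, h) = -9 (K(q, h) = -4 - 5 = -9)
n(o) = -9
Z(O, l) = -O (Z(O, l) = (½ - ¼*2) - O = (½ - ½) - O = 0 - O = -O)
Z(H, n(1))*28 = -1*13*28 = -13*28 = -364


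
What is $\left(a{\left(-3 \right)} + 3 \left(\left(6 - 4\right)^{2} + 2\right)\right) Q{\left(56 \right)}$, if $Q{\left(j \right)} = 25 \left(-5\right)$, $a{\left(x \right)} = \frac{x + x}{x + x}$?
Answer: $-2375$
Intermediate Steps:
$a{\left(x \right)} = 1$ ($a{\left(x \right)} = \frac{2 x}{2 x} = 2 x \frac{1}{2 x} = 1$)
$Q{\left(j \right)} = -125$
$\left(a{\left(-3 \right)} + 3 \left(\left(6 - 4\right)^{2} + 2\right)\right) Q{\left(56 \right)} = \left(1 + 3 \left(\left(6 - 4\right)^{2} + 2\right)\right) \left(-125\right) = \left(1 + 3 \left(2^{2} + 2\right)\right) \left(-125\right) = \left(1 + 3 \left(4 + 2\right)\right) \left(-125\right) = \left(1 + 3 \cdot 6\right) \left(-125\right) = \left(1 + 18\right) \left(-125\right) = 19 \left(-125\right) = -2375$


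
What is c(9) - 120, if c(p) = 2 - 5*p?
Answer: -163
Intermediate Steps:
c(9) - 120 = (2 - 5*9) - 120 = (2 - 45) - 120 = -43 - 120 = -163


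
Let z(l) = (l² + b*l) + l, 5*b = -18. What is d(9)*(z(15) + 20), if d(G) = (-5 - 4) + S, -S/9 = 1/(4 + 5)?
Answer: -2060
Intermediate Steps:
b = -18/5 (b = (⅕)*(-18) = -18/5 ≈ -3.6000)
S = -1 (S = -9/(4 + 5) = -9/9 = -9*⅑ = -1)
d(G) = -10 (d(G) = (-5 - 4) - 1 = -9 - 1 = -10)
z(l) = l² - 13*l/5 (z(l) = (l² - 18*l/5) + l = l² - 13*l/5)
d(9)*(z(15) + 20) = -10*((⅕)*15*(-13 + 5*15) + 20) = -10*((⅕)*15*(-13 + 75) + 20) = -10*((⅕)*15*62 + 20) = -10*(186 + 20) = -10*206 = -2060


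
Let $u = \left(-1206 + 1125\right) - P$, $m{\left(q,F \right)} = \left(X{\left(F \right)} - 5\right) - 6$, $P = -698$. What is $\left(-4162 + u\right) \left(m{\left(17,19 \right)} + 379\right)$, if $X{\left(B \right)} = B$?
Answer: $-1371915$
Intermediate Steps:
$m{\left(q,F \right)} = -11 + F$ ($m{\left(q,F \right)} = \left(F - 5\right) - 6 = \left(-5 + F\right) - 6 = -11 + F$)
$u = 617$ ($u = \left(-1206 + 1125\right) - -698 = -81 + 698 = 617$)
$\left(-4162 + u\right) \left(m{\left(17,19 \right)} + 379\right) = \left(-4162 + 617\right) \left(\left(-11 + 19\right) + 379\right) = - 3545 \left(8 + 379\right) = \left(-3545\right) 387 = -1371915$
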